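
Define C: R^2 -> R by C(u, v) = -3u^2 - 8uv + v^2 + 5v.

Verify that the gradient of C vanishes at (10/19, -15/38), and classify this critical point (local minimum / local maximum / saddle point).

saddle point

∇C = (-6u - 8v, -8u + 2v + 5); substituting (10/19, -15/38) gives ∇C = (0, 0), so (10/19, -15/38) is indeed a critical point.
The Hessian of C is constant: H = [[-6, -8], [-8, 2]].
det(H) = (-6)·2 − (-8)² = -76.
Since det(H) < 0, H is indefinite and the critical point is a saddle point.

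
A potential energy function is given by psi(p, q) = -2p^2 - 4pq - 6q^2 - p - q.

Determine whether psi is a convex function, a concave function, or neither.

concave

psi is quadratic, so its Hessian is the constant matrix H = [[-4, -4], [-4, -12]].
det(H) = 32, tr(H) = -16.
det(H) > 0 and tr(H) < 0, so H is negative definite everywhere: concave.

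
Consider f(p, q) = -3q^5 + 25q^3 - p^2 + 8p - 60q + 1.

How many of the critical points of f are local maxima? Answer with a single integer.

f separates as a function of p plus a function of q, so ∇f=0 decouples.
∂f/∂p = -2(p - 4) = 0 at p ∈ {4}; ∂f/∂q = -15(q - 2)(q - 1)(q + 1)(q + 2) = 0 at q ∈ {-2, -1, 1, 2}.
The Hessian is diagonal: diag(f_pp, f_qq). Second derivatives: f_pp(4)=-2; f_qq(-2)=180, f_qq(-1)=-90, f_qq(1)=90, f_qq(2)=-180.
Local maxima occur where both diagonal entries negative: (4, -1), (4, 2). Count: 2.

2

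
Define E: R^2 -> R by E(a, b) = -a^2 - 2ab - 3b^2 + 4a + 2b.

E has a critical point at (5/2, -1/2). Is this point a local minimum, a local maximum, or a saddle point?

The Hessian of E is constant: H = [[-2, -2], [-2, -6]].
det(H) = (-2)·(-6) − (-2)² = 8.
det(H) > 0 and tr(H) = -8 < 0, so H is negative definite and the point is a local maximum.

local maximum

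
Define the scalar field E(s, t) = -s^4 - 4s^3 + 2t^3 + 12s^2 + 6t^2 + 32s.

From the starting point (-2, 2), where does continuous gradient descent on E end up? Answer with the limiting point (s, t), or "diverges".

(-1, 0)

E is separable, so gradient descent decouples: s follows -∂E/∂s, t follows -∂E/∂t.
∂E/∂s = -4(s - 2)(s + 1)(s + 4); at s=-2 this is -32, so s increases.
∂E/∂t = 6t(t + 2); at t=2 this is 48, so t decreases.
s converges to its nearest critical value -1 (a local min of the s-part); t converges to 0. The iterate converges to (-1, 0).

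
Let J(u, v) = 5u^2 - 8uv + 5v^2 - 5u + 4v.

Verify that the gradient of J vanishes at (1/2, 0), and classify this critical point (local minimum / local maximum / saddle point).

∇J = (10u - 8v - 5, -8u + 10v + 4); substituting (1/2, 0) gives ∇J = (0, 0), so (1/2, 0) is indeed a critical point.
The Hessian of J is constant: H = [[10, -8], [-8, 10]].
det(H) = 10·10 − (-8)² = 36.
det(H) > 0 and tr(H) = 20 > 0, so H is positive definite and the point is a local minimum.

local minimum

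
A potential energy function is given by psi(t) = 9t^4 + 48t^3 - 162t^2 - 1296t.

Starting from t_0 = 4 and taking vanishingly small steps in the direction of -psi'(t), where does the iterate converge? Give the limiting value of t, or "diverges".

3

psi'(t) = 36(t - 3)(t + 3)(t + 4), so psi'(4) = 2016.
Gradient descent moves in the -psi' direction, i.e. t is decreasing.
The nearest critical point in that direction is t = 3, where psi'' = 1512 > 0 (a local minimum). The iterate converges there.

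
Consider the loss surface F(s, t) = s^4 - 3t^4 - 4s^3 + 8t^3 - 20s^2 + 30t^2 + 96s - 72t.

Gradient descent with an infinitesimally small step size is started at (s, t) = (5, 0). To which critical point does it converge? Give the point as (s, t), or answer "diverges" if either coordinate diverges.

F is separable, so gradient descent decouples: s follows -∂F/∂s, t follows -∂F/∂t.
∂F/∂s = 4(s - 4)(s - 2)(s + 3); at s=5 this is 96, so s decreases.
∂F/∂t = -12(t - 3)(t - 1)(t + 2); at t=0 this is -72, so t increases.
s converges to its nearest critical value 4 (a local min of the s-part); t converges to 1. The iterate converges to (4, 1).

(4, 1)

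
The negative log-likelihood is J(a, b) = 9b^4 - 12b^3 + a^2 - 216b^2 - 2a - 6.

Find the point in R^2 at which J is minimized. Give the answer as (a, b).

(1, 4)

J(a,b) separates as P(a) + Q(b) − 6, so its minimum is min P + min Q − 6.
P'(a) = 2a - 2 vanishes at a ∈ {1}; Q'(b) = 36b(b - 4)(b + 3) vanishes at b ∈ {-3, 0, 4}.
Local minima of P (where P''>0): P(1)=-1. Local minima of Q: Q(-3)=-891, Q(4)=-1920.
So the global minimum of J is P(1) + Q(4) − 6 = -1 − 1920 − 6 = -1927, attained at (1, 4).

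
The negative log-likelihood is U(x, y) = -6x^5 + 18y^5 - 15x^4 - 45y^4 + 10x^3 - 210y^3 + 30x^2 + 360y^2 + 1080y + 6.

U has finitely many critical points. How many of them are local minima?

4

U separates as a function of x plus a function of y, so ∇U=0 decouples.
∂U/∂x = -30x(x - 1)(x + 1)(x + 2) = 0 at x ∈ {-2, -1, 0, 1}; ∂U/∂y = 90(y - 3)(y - 2)(y + 1)(y + 2) = 0 at y ∈ {-2, -1, 2, 3}.
The Hessian is diagonal: diag(U_xx, U_yy). Second derivatives: U_xx(-2)=180, U_xx(-1)=-60, U_xx(0)=60, U_xx(1)=-180; U_yy(-2)=-1800, U_yy(-1)=1080, U_yy(2)=-1080, U_yy(3)=1800.
Local minima occur where both diagonal entries positive: (-2, -1), (-2, 3), (0, -1), (0, 3). Count: 4.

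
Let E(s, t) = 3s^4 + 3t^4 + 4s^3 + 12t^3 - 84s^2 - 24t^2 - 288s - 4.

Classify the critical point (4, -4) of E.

The mixed partial ∂²E/∂s∂t is 0, so the Hessian at any point is diag(E_ss, E_tt) = diag(12(3s^2 + 2s - 14), 12(3t^2 + 6t - 4)).
At (4, -4): H = diag(504, 240).
Both eigenvalues are positive, so H is positive definite: a local minimum.

local minimum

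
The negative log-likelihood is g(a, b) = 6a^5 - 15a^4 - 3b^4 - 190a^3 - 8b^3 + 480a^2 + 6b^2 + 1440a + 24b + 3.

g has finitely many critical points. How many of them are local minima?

2

g separates as a function of a plus a function of b, so ∇g=0 decouples.
∂g/∂a = 30(a - 4)(a - 3)(a + 1)(a + 4) = 0 at a ∈ {-4, -1, 3, 4}; ∂g/∂b = -12(b - 1)(b + 1)(b + 2) = 0 at b ∈ {-2, -1, 1}.
The Hessian is diagonal: diag(g_aa, g_bb). Second derivatives: g_aa(-4)=-5040, g_aa(-1)=1800, g_aa(3)=-840, g_aa(4)=1200; g_bb(-2)=-36, g_bb(-1)=24, g_bb(1)=-72.
Local minima occur where both diagonal entries positive: (-1, -1), (4, -1). Count: 2.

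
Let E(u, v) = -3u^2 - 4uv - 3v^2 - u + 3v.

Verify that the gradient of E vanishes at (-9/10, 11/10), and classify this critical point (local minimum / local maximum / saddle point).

∇E = (-6u - 4v - 1, -4u - 6v + 3); substituting (-9/10, 11/10) gives ∇E = (0, 0), so (-9/10, 11/10) is indeed a critical point.
The Hessian of E is constant: H = [[-6, -4], [-4, -6]].
det(H) = (-6)·(-6) − (-4)² = 20.
det(H) > 0 and tr(H) = -12 < 0, so H is negative definite and the point is a local maximum.

local maximum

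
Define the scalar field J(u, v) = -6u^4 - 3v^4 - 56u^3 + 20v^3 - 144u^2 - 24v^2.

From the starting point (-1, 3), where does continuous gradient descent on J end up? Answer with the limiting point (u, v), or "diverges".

(-3, 1)

J is separable, so gradient descent decouples: u follows -∂J/∂u, v follows -∂J/∂v.
∂J/∂u = -24u(u + 3)(u + 4); at u=-1 this is 144, so u decreases.
∂J/∂v = -12v(v - 4)(v - 1); at v=3 this is 72, so v decreases.
u converges to its nearest critical value -3 (a local min of the u-part); v converges to 1. The iterate converges to (-3, 1).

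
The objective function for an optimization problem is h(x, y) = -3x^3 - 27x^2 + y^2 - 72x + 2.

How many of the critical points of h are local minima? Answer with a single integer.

h separates as a function of x plus a function of y, so ∇h=0 decouples.
∂h/∂x = -9(x + 2)(x + 4) = 0 at x ∈ {-4, -2}; ∂h/∂y = 2y = 0 at y ∈ {0}.
The Hessian is diagonal: diag(h_xx, h_yy). Second derivatives: h_xx(-4)=18, h_xx(-2)=-18; h_yy(0)=2.
Local minima occur where both diagonal entries positive: (-4, 0). Count: 1.

1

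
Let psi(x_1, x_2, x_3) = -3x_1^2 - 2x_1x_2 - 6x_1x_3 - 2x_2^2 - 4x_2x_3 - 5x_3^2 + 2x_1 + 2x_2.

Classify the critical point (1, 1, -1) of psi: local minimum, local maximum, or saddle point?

The Hessian is constant: H = [[-6, -2, -6], [-2, -4, -4], [-6, -4, -10]].
Leading principal minors: Δ₁ = -6, Δ₂ = 20, Δ₃ = -56.
The minors alternate sign starting negative (−, +, −), so H is negative definite: a local maximum.

local maximum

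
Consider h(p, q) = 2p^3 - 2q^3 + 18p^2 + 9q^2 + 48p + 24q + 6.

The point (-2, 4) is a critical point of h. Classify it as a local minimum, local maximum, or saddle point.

The mixed partial ∂²h/∂p∂q is 0, so the Hessian at any point is diag(h_pp, h_qq) = diag(12(p + 3), 6(-2q + 3)).
At (-2, 4): H = diag(12, -30).
The eigenvalues have opposite signs, so H is indefinite: a saddle point.

saddle point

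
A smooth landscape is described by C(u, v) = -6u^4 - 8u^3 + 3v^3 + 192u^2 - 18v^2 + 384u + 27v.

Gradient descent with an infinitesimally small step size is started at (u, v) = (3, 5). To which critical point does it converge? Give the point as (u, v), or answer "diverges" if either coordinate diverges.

(-1, 3)

C is separable, so gradient descent decouples: u follows -∂C/∂u, v follows -∂C/∂v.
∂C/∂u = -24(u - 4)(u + 1)(u + 4); at u=3 this is 672, so u decreases.
∂C/∂v = 9(v - 3)(v - 1); at v=5 this is 72, so v decreases.
u converges to its nearest critical value -1 (a local min of the u-part); v converges to 3. The iterate converges to (-1, 3).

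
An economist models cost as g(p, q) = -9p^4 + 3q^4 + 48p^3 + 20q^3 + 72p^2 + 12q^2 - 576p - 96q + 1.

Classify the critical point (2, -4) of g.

The mixed partial ∂²g/∂p∂q is 0, so the Hessian at any point is diag(g_pp, g_qq) = diag(36(-3p^2 + 8p + 4), 12(3q^2 + 10q + 2)).
At (2, -4): H = diag(288, 120).
Both eigenvalues are positive, so H is positive definite: a local minimum.

local minimum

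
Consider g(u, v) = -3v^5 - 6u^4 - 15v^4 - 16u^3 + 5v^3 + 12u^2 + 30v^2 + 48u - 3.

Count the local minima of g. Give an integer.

2

g separates as a function of u plus a function of v, so ∇g=0 decouples.
∂g/∂u = -24(u - 1)(u + 1)(u + 2) = 0 at u ∈ {-2, -1, 1}; ∂g/∂v = -15v(v - 1)(v + 1)(v + 4) = 0 at v ∈ {-4, -1, 0, 1}.
The Hessian is diagonal: diag(g_uu, g_vv). Second derivatives: g_uu(-2)=-72, g_uu(-1)=48, g_uu(1)=-144; g_vv(-4)=900, g_vv(-1)=-90, g_vv(0)=60, g_vv(1)=-150.
Local minima occur where both diagonal entries positive: (-1, -4), (-1, 0). Count: 2.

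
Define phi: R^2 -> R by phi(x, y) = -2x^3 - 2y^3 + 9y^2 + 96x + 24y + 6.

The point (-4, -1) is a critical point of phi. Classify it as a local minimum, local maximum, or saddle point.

local minimum

The mixed partial ∂²phi/∂x∂y is 0, so the Hessian at any point is diag(phi_xx, phi_yy) = diag(-12x, 6(-2y + 3)).
At (-4, -1): H = diag(48, 30).
Both eigenvalues are positive, so H is positive definite: a local minimum.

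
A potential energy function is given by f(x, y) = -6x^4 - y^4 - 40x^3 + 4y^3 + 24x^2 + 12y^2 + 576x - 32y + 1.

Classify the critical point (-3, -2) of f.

The mixed partial ∂²f/∂x∂y is 0, so the Hessian at any point is diag(f_xx, f_yy) = diag(24(-3x^2 - 10x + 2), 12(-y^2 + 2y + 2)).
At (-3, -2): H = diag(120, -72).
The eigenvalues have opposite signs, so H is indefinite: a saddle point.

saddle point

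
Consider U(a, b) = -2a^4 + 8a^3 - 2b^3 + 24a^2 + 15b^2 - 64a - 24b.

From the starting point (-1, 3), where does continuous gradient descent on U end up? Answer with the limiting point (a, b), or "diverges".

(1, 1)

U is separable, so gradient descent decouples: a follows -∂U/∂a, b follows -∂U/∂b.
∂U/∂a = -8(a - 4)(a - 1)(a + 2); at a=-1 this is -80, so a increases.
∂U/∂b = -6(b - 4)(b - 1); at b=3 this is 12, so b decreases.
a converges to its nearest critical value 1 (a local min of the a-part); b converges to 1. The iterate converges to (1, 1).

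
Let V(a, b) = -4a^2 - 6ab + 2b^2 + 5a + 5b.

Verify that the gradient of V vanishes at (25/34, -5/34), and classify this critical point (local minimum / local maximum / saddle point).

saddle point

∇V = (-8a - 6b + 5, -6a + 4b + 5); substituting (25/34, -5/34) gives ∇V = (0, 0), so (25/34, -5/34) is indeed a critical point.
The Hessian of V is constant: H = [[-8, -6], [-6, 4]].
det(H) = (-8)·4 − (-6)² = -68.
Since det(H) < 0, H is indefinite and the critical point is a saddle point.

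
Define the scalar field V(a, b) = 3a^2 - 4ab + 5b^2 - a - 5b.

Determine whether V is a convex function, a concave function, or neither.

V is quadratic, so its Hessian is the constant matrix H = [[6, -4], [-4, 10]].
det(H) = 44, tr(H) = 16.
det(H) > 0 and tr(H) > 0, so H is positive definite everywhere: convex.

convex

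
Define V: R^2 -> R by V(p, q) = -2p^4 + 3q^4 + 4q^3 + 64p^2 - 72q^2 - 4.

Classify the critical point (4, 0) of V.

The mixed partial ∂²V/∂p∂q is 0, so the Hessian at any point is diag(V_pp, V_qq) = diag(8(-3p^2 + 16), 12(3q^2 + 2q - 12)).
At (4, 0): H = diag(-256, -144).
Both eigenvalues are negative, so H is negative definite: a local maximum.

local maximum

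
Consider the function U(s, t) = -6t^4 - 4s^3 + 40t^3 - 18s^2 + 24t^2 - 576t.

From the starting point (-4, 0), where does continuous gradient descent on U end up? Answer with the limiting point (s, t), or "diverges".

(-3, 3)

U is separable, so gradient descent decouples: s follows -∂U/∂s, t follows -∂U/∂t.
∂U/∂s = -12s(s + 3); at s=-4 this is -48, so s increases.
∂U/∂t = -24(t - 4)(t - 3)(t + 2); at t=0 this is -576, so t increases.
s converges to its nearest critical value -3 (a local min of the s-part); t converges to 3. The iterate converges to (-3, 3).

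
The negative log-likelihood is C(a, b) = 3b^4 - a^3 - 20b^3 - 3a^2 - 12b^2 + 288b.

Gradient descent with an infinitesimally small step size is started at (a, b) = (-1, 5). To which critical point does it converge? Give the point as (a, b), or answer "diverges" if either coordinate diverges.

(-2, 4)

C is separable, so gradient descent decouples: a follows -∂C/∂a, b follows -∂C/∂b.
∂C/∂a = -3a(a + 2); at a=-1 this is 3, so a decreases.
∂C/∂b = 12(b - 4)(b - 3)(b + 2); at b=5 this is 168, so b decreases.
a converges to its nearest critical value -2 (a local min of the a-part); b converges to 4. The iterate converges to (-2, 4).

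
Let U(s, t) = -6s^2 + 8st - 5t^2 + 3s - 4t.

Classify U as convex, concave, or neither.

U is quadratic, so its Hessian is the constant matrix H = [[-12, 8], [8, -10]].
det(H) = 56, tr(H) = -22.
det(H) > 0 and tr(H) < 0, so H is negative definite everywhere: concave.

concave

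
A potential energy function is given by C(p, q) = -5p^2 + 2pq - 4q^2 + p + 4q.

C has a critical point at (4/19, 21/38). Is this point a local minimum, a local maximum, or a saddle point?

The Hessian of C is constant: H = [[-10, 2], [2, -8]].
det(H) = (-10)·(-8) − 2² = 76.
det(H) > 0 and tr(H) = -18 < 0, so H is negative definite and the point is a local maximum.

local maximum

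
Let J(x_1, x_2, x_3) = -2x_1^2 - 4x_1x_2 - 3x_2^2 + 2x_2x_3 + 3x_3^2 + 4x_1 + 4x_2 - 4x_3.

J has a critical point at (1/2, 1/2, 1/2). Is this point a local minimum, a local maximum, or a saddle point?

saddle point

The Hessian is constant: H = [[-4, -4, 0], [-4, -6, 2], [0, 2, 6]].
Leading principal minors: Δ₁ = -4, Δ₂ = 8, Δ₃ = 64.
The minors fit neither the all-positive nor the alternating-sign pattern, so H is indefinite: a saddle point.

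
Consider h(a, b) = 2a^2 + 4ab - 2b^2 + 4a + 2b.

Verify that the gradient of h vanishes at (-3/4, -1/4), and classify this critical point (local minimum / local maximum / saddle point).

∇h = (4a + 4b + 4, 4a - 4b + 2); substituting (-3/4, -1/4) gives ∇h = (0, 0), so (-3/4, -1/4) is indeed a critical point.
The Hessian of h is constant: H = [[4, 4], [4, -4]].
det(H) = 4·(-4) − 4² = -32.
Since det(H) < 0, H is indefinite and the critical point is a saddle point.

saddle point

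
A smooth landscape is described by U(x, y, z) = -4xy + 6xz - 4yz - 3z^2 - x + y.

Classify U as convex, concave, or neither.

neither

U is quadratic, so its Hessian is the constant matrix H = [[0, -4, 6], [-4, 0, -4], [6, -4, -6]].
Leading principal minors: 0, -16, 288.
Neither pattern holds ⇒ H is indefinite ⇒ neither convex nor concave.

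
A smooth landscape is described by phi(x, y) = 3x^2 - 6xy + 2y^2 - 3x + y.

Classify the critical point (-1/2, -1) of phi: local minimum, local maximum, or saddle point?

The Hessian of phi is constant: H = [[6, -6], [-6, 4]].
det(H) = 6·4 − (-6)² = -12.
Since det(H) < 0, H is indefinite and the critical point is a saddle point.

saddle point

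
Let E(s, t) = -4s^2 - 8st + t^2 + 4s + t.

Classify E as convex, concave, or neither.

E is quadratic, so its Hessian is the constant matrix H = [[-8, -8], [-8, 2]].
det(H) = -80, tr(H) = -6.
det(H) < 0, so H is indefinite: neither convex nor concave.

neither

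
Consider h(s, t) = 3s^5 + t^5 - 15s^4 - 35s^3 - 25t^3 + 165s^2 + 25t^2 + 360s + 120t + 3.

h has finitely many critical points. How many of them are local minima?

4

h separates as a function of s plus a function of t, so ∇h=0 decouples.
∂h/∂s = 15(s - 4)(s - 3)(s + 1)(s + 2) = 0 at s ∈ {-2, -1, 3, 4}; ∂h/∂t = 5(t - 3)(t - 2)(t + 1)(t + 4) = 0 at t ∈ {-4, -1, 2, 3}.
The Hessian is diagonal: diag(h_ss, h_tt). Second derivatives: h_ss(-2)=-450, h_ss(-1)=300, h_ss(3)=-300, h_ss(4)=450; h_tt(-4)=-630, h_tt(-1)=180, h_tt(2)=-90, h_tt(3)=140.
Local minima occur where both diagonal entries positive: (-1, -1), (-1, 3), (4, -1), (4, 3). Count: 4.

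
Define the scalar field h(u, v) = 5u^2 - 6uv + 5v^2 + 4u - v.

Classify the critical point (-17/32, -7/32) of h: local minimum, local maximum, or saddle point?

The Hessian of h is constant: H = [[10, -6], [-6, 10]].
det(H) = 10·10 − (-6)² = 64.
det(H) > 0 and tr(H) = 20 > 0, so H is positive definite and the point is a local minimum.

local minimum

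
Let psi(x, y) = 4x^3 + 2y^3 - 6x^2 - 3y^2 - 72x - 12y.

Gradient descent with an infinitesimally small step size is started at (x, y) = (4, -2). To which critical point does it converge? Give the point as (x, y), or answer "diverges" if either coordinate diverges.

diverges

psi is separable, so gradient descent decouples: x follows -∂psi/∂x, y follows -∂psi/∂y.
∂psi/∂x = 12(x - 3)(x + 2); at x=4 this is 72, so x decreases.
∂psi/∂y = 6(y - 2)(y + 1); at y=-2 this is 24, so y decreases.
The y-coordinate has no critical point in that direction and runs off to infinity.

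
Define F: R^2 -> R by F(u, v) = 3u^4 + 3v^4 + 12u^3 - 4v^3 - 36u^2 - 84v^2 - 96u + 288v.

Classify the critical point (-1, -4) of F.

The mixed partial ∂²F/∂u∂v is 0, so the Hessian at any point is diag(F_uu, F_vv) = diag(36(u^2 + 2u - 2), 12(3v^2 - 2v - 14)).
At (-1, -4): H = diag(-108, 504).
The eigenvalues have opposite signs, so H is indefinite: a saddle point.

saddle point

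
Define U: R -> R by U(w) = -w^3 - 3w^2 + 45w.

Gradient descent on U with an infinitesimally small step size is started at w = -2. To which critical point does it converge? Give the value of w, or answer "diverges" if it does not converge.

U'(w) = -3(w - 3)(w + 5), so U'(-2) = 45.
Gradient descent moves in the -U' direction, i.e. w is decreasing.
The nearest critical point in that direction is w = -5, where U'' = 24 > 0 (a local minimum). The iterate converges there.

-5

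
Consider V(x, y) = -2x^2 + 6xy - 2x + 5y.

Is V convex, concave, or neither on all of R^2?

V is quadratic, so its Hessian is the constant matrix H = [[-4, 6], [6, 0]].
det(H) = -36, tr(H) = -4.
det(H) < 0, so H is indefinite: neither convex nor concave.

neither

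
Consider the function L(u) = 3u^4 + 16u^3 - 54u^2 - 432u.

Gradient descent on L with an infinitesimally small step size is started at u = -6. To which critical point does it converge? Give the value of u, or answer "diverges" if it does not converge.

L'(u) = 12(u - 3)(u + 3)(u + 4), so L'(-6) = -648.
Gradient descent moves in the -L' direction, i.e. u is increasing.
The nearest critical point in that direction is u = -4, where L'' = 84 > 0 (a local minimum). The iterate converges there.

-4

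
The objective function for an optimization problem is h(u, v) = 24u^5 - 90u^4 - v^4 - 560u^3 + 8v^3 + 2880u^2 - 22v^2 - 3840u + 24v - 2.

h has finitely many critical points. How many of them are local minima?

2

h separates as a function of u plus a function of v, so ∇h=0 decouples.
∂h/∂u = 120(u - 4)(u - 2)(u - 1)(u + 4) = 0 at u ∈ {-4, 1, 2, 4}; ∂h/∂v = -4(v - 3)(v - 2)(v - 1) = 0 at v ∈ {1, 2, 3}.
The Hessian is diagonal: diag(h_uu, h_vv). Second derivatives: h_uu(-4)=-28800, h_uu(1)=1800, h_uu(2)=-1440, h_uu(4)=5760; h_vv(1)=-8, h_vv(2)=4, h_vv(3)=-8.
Local minima occur where both diagonal entries positive: (1, 2), (4, 2). Count: 2.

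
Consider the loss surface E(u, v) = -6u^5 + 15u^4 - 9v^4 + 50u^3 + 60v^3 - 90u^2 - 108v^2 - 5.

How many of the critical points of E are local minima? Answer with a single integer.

E separates as a function of u plus a function of v, so ∇E=0 decouples.
∂E/∂u = -30u(u - 3)(u - 1)(u + 2) = 0 at u ∈ {-2, 0, 1, 3}; ∂E/∂v = -36v(v - 3)(v - 2) = 0 at v ∈ {0, 2, 3}.
The Hessian is diagonal: diag(E_uu, E_vv). Second derivatives: E_uu(-2)=900, E_uu(0)=-180, E_uu(1)=180, E_uu(3)=-900; E_vv(0)=-216, E_vv(2)=72, E_vv(3)=-108.
Local minima occur where both diagonal entries positive: (-2, 2), (1, 2). Count: 2.

2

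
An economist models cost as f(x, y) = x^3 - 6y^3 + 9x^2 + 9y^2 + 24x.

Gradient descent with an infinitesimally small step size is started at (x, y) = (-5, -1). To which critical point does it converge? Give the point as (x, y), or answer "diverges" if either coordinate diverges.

f is separable, so gradient descent decouples: x follows -∂f/∂x, y follows -∂f/∂y.
∂f/∂x = 3(x + 2)(x + 4); at x=-5 this is 9, so x decreases.
∂f/∂y = -18y(y - 1); at y=-1 this is -36, so y increases.
The x-coordinate has no critical point in that direction and runs off to infinity.

diverges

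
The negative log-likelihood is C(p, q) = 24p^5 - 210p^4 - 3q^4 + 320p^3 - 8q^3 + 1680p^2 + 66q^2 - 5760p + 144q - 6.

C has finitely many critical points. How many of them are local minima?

C separates as a function of p plus a function of q, so ∇C=0 decouples.
∂C/∂p = 120(p - 4)(p - 3)(p - 2)(p + 2) = 0 at p ∈ {-2, 2, 3, 4}; ∂C/∂q = -12(q - 3)(q + 1)(q + 4) = 0 at q ∈ {-4, -1, 3}.
The Hessian is diagonal: diag(C_pp, C_qq). Second derivatives: C_pp(-2)=-14400, C_pp(2)=960, C_pp(3)=-600, C_pp(4)=1440; C_qq(-4)=-252, C_qq(-1)=144, C_qq(3)=-336.
Local minima occur where both diagonal entries positive: (2, -1), (4, -1). Count: 2.

2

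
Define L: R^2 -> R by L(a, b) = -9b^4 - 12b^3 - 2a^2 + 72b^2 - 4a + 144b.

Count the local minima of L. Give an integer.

0

L separates as a function of a plus a function of b, so ∇L=0 decouples.
∂L/∂a = -4(a + 1) = 0 at a ∈ {-1}; ∂L/∂b = -36(b - 2)(b + 1)(b + 2) = 0 at b ∈ {-2, -1, 2}.
The Hessian is diagonal: diag(L_aa, L_bb). Second derivatives: L_aa(-1)=-4; L_bb(-2)=-144, L_bb(-1)=108, L_bb(2)=-432.
Local minima occur where both diagonal entries positive: none. Count: 0.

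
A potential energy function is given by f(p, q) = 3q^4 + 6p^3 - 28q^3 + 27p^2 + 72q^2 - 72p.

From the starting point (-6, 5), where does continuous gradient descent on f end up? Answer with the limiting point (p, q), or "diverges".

f is separable, so gradient descent decouples: p follows -∂f/∂p, q follows -∂f/∂q.
∂f/∂p = 18(p - 1)(p + 4); at p=-6 this is 252, so p decreases.
∂f/∂q = 12q(q - 4)(q - 3); at q=5 this is 120, so q decreases.
The p-coordinate has no critical point in that direction and runs off to infinity.

diverges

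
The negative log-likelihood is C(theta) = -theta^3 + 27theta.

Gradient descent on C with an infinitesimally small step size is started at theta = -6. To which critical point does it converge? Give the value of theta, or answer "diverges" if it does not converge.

C'(theta) = -3(theta - 3)(theta + 3), so C'(-6) = -81.
Gradient descent moves in the -C' direction, i.e. theta is increasing.
The nearest critical point in that direction is theta = -3, where C'' = 18 > 0 (a local minimum). The iterate converges there.

-3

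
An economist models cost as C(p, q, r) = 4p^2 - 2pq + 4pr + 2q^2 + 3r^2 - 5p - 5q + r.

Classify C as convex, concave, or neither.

C is quadratic, so its Hessian is the constant matrix H = [[8, -2, 4], [-2, 4, 0], [4, 0, 6]].
Leading principal minors: 8, 28, 104.
All positive ⇒ H ≻ 0 ⇒ convex.

convex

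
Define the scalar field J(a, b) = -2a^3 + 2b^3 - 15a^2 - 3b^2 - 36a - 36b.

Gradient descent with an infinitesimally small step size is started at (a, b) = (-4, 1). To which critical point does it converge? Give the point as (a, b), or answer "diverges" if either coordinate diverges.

(-3, 3)

J is separable, so gradient descent decouples: a follows -∂J/∂a, b follows -∂J/∂b.
∂J/∂a = -6(a + 2)(a + 3); at a=-4 this is -12, so a increases.
∂J/∂b = 6(b - 3)(b + 2); at b=1 this is -36, so b increases.
a converges to its nearest critical value -3 (a local min of the a-part); b converges to 3. The iterate converges to (-3, 3).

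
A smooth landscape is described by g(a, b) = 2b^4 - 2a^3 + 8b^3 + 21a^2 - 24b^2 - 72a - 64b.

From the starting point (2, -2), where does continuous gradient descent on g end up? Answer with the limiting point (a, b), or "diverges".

(3, -4)

g is separable, so gradient descent decouples: a follows -∂g/∂a, b follows -∂g/∂b.
∂g/∂a = -6(a - 4)(a - 3); at a=2 this is -12, so a increases.
∂g/∂b = 8(b - 2)(b + 1)(b + 4); at b=-2 this is 64, so b decreases.
a converges to its nearest critical value 3 (a local min of the a-part); b converges to -4. The iterate converges to (3, -4).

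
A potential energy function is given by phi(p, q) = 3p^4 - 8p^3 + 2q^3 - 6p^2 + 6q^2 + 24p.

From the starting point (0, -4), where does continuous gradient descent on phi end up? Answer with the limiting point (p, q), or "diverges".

phi is separable, so gradient descent decouples: p follows -∂phi/∂p, q follows -∂phi/∂q.
∂phi/∂p = 12(p - 2)(p - 1)(p + 1); at p=0 this is 24, so p decreases.
∂phi/∂q = 6q(q + 2); at q=-4 this is 48, so q decreases.
The q-coordinate has no critical point in that direction and runs off to infinity.

diverges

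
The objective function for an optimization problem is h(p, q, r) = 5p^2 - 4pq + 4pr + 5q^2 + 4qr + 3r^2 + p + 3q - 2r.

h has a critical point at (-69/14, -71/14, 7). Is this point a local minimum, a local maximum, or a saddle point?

The Hessian is constant: H = [[10, -4, 4], [-4, 10, 4], [4, 4, 6]].
Leading principal minors: Δ₁ = 10, Δ₂ = 84, Δ₃ = 56.
All leading minors are positive, so H is positive definite: a local minimum.

local minimum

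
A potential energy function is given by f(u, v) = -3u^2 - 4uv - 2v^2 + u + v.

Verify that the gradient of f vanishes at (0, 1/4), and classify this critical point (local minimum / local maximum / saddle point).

∇f = (-6u - 4v + 1, -4u - 4v + 1); substituting (0, 1/4) gives ∇f = (0, 0), so (0, 1/4) is indeed a critical point.
The Hessian of f is constant: H = [[-6, -4], [-4, -4]].
det(H) = (-6)·(-4) − (-4)² = 8.
det(H) > 0 and tr(H) = -10 < 0, so H is negative definite and the point is a local maximum.

local maximum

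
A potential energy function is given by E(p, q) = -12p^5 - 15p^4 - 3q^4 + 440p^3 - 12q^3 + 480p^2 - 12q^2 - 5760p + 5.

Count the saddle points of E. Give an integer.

6

E separates as a function of p plus a function of q, so ∇E=0 decouples.
∂E/∂p = -60(p - 4)(p - 2)(p + 3)(p + 4) = 0 at p ∈ {-4, -3, 2, 4}; ∂E/∂q = -12q(q + 1)(q + 2) = 0 at q ∈ {-2, -1, 0}.
The Hessian is diagonal: diag(E_pp, E_qq). Second derivatives: E_pp(-4)=2880, E_pp(-3)=-2100, E_pp(2)=3600, E_pp(4)=-6720; E_qq(-2)=-24, E_qq(-1)=12, E_qq(0)=-24.
Saddle points occur where the two diagonal entries have opposite signs: (-4, -2), (-4, 0), (-3, -1), (2, -2), (2, 0), (4, -1). Count: 6.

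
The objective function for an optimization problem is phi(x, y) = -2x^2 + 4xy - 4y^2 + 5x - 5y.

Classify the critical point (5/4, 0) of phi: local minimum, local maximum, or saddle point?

The Hessian of phi is constant: H = [[-4, 4], [4, -8]].
det(H) = (-4)·(-8) − 4² = 16.
det(H) > 0 and tr(H) = -12 < 0, so H is negative definite and the point is a local maximum.

local maximum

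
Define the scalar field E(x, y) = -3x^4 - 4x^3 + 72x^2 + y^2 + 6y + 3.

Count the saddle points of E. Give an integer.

2

E separates as a function of x plus a function of y, so ∇E=0 decouples.
∂E/∂x = -12x(x - 3)(x + 4) = 0 at x ∈ {-4, 0, 3}; ∂E/∂y = 2(y + 3) = 0 at y ∈ {-3}.
The Hessian is diagonal: diag(E_xx, E_yy). Second derivatives: E_xx(-4)=-336, E_xx(0)=144, E_xx(3)=-252; E_yy(-3)=2.
Saddle points occur where the two diagonal entries have opposite signs: (-4, -3), (3, -3). Count: 2.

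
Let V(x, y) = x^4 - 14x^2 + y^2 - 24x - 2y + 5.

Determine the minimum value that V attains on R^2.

-113

V(x,y) separates as P(x) + Q(y) + 5, so its minimum is min P + min Q + 5.
P'(x) = 4(x - 3)(x + 1)(x + 2) vanishes at x ∈ {-2, -1, 3}; Q'(y) = 2y - 2 vanishes at y ∈ {1}.
Local minima of P (where P''>0): P(-2)=8, P(3)=-117. Local minima of Q: Q(1)=-1.
So the global minimum of V is P(3) + Q(1) + 5 = -117 − 1 + 5 = -113, attained at (3, 1).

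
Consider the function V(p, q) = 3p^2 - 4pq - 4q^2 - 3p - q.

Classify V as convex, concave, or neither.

neither

V is quadratic, so its Hessian is the constant matrix H = [[6, -4], [-4, -8]].
det(H) = -64, tr(H) = -2.
det(H) < 0, so H is indefinite: neither convex nor concave.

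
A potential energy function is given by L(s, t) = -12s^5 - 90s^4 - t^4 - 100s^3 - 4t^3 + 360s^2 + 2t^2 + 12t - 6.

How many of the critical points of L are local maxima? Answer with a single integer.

L separates as a function of s plus a function of t, so ∇L=0 decouples.
∂L/∂s = -60s(s - 1)(s + 3)(s + 4) = 0 at s ∈ {-4, -3, 0, 1}; ∂L/∂t = -4(t - 1)(t + 1)(t + 3) = 0 at t ∈ {-3, -1, 1}.
The Hessian is diagonal: diag(L_ss, L_tt). Second derivatives: L_ss(-4)=1200, L_ss(-3)=-720, L_ss(0)=720, L_ss(1)=-1200; L_tt(-3)=-32, L_tt(-1)=16, L_tt(1)=-32.
Local maxima occur where both diagonal entries negative: (-3, -3), (-3, 1), (1, -3), (1, 1). Count: 4.

4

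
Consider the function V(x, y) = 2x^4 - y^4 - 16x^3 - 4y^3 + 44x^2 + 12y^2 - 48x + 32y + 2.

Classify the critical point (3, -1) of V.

The mixed partial ∂²V/∂x∂y is 0, so the Hessian at any point is diag(V_xx, V_yy) = diag(8(3x^2 - 12x + 11), 12(-y^2 - 2y + 2)).
At (3, -1): H = diag(16, 36).
Both eigenvalues are positive, so H is positive definite: a local minimum.

local minimum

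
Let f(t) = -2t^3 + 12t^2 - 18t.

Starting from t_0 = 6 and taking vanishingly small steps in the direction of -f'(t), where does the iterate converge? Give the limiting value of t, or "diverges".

f'(t) = -6(t - 3)(t - 1), so f'(6) = -90.
Gradient descent moves in the -f' direction, i.e. t is increasing.
There is no critical point above t=6, and f' keeps the same sign, so the iterate runs off to +∞.

diverges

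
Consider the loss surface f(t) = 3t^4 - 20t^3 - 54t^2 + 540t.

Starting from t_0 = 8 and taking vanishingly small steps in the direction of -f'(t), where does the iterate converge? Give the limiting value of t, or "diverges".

f'(t) = 12(t - 5)(t - 3)(t + 3), so f'(8) = 1980.
Gradient descent moves in the -f' direction, i.e. t is decreasing.
The nearest critical point in that direction is t = 5, where f'' = 192 > 0 (a local minimum). The iterate converges there.

5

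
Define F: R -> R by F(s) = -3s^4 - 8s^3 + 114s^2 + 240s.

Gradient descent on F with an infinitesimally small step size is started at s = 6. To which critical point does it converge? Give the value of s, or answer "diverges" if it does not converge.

F'(s) = -12(s - 4)(s + 1)(s + 5), so F'(6) = -1848.
Gradient descent moves in the -F' direction, i.e. s is increasing.
There is no critical point above s=6, and F' keeps the same sign, so the iterate runs off to +∞.

diverges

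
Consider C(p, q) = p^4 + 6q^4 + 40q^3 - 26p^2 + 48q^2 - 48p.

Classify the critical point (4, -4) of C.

local minimum

The mixed partial ∂²C/∂p∂q is 0, so the Hessian at any point is diag(C_pp, C_qq) = diag(4(3p^2 - 13), 24(3q^2 + 10q + 4)).
At (4, -4): H = diag(140, 288).
Both eigenvalues are positive, so H is positive definite: a local minimum.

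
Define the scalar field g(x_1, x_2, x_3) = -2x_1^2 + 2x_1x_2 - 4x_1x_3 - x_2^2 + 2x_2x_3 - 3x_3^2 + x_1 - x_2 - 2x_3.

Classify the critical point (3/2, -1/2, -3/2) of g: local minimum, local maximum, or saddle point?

The Hessian is constant: H = [[-4, 2, -4], [2, -2, 2], [-4, 2, -6]].
Leading principal minors: Δ₁ = -4, Δ₂ = 4, Δ₃ = -8.
The minors alternate sign starting negative (−, +, −), so H is negative definite: a local maximum.

local maximum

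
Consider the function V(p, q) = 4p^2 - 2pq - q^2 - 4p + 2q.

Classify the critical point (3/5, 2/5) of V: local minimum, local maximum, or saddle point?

saddle point

The Hessian of V is constant: H = [[8, -2], [-2, -2]].
det(H) = 8·(-2) − (-2)² = -20.
Since det(H) < 0, H is indefinite and the critical point is a saddle point.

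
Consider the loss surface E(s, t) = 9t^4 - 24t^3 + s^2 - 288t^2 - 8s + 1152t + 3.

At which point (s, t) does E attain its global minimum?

(4, -4)

E(s,t) separates as P(s) + Q(t) + 3, so its minimum is min P + min Q + 3.
P'(s) = 2s - 8 vanishes at s ∈ {4}; Q'(t) = 36(t - 4)(t - 2)(t + 4) vanishes at t ∈ {-4, 2, 4}.
Local minima of P (where P''>0): P(4)=-16. Local minima of Q: Q(-4)=-5376, Q(4)=768.
So the global minimum of E is P(4) + Q(-4) + 3 = -16 − 5376 + 3 = -5389, attained at (4, -4).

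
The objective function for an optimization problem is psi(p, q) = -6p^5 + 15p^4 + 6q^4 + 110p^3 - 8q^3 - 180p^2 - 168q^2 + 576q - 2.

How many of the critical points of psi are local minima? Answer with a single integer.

4

psi separates as a function of p plus a function of q, so ∇psi=0 decouples.
∂psi/∂p = -30p(p - 4)(p - 1)(p + 3) = 0 at p ∈ {-3, 0, 1, 4}; ∂psi/∂q = 24(q - 3)(q - 2)(q + 4) = 0 at q ∈ {-4, 2, 3}.
The Hessian is diagonal: diag(psi_pp, psi_qq). Second derivatives: psi_pp(-3)=2520, psi_pp(0)=-360, psi_pp(1)=360, psi_pp(4)=-2520; psi_qq(-4)=1008, psi_qq(2)=-144, psi_qq(3)=168.
Local minima occur where both diagonal entries positive: (-3, -4), (-3, 3), (1, -4), (1, 3). Count: 4.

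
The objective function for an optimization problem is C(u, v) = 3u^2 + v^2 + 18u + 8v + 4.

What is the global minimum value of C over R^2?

-39

C(u,v) separates as P(u) + Q(v) + 4, so its minimum is min P + min Q + 4.
P'(u) = 6u + 18 vanishes at u ∈ {-3}; Q'(v) = 2v + 8 vanishes at v ∈ {-4}.
Local minima of P (where P''>0): P(-3)=-27. Local minima of Q: Q(-4)=-16.
So the global minimum of C is P(-3) + Q(-4) + 4 = -27 − 16 + 4 = -39, attained at (-3, -4).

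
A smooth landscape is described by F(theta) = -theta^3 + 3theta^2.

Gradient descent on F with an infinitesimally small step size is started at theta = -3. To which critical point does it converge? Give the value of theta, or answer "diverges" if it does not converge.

0

F'(theta) = -3theta(theta - 2), so F'(-3) = -45.
Gradient descent moves in the -F' direction, i.e. theta is increasing.
The nearest critical point in that direction is theta = 0, where F'' = 6 > 0 (a local minimum). The iterate converges there.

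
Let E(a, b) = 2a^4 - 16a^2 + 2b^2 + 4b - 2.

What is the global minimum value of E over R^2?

E(a,b) separates as P(a) + Q(b) − 2, so its minimum is min P + min Q − 2.
P'(a) = 8a(a - 2)(a + 2) vanishes at a ∈ {-2, 0, 2}; Q'(b) = 4b + 4 vanishes at b ∈ {-1}.
Local minima of P (where P''>0): P(-2)=-32, P(2)=-32. Local minima of Q: Q(-1)=-2.
So the global minimum of E is P(-2) + Q(-1) − 2 = -32 − 2 − 2 = -36, attained at (-2, -1).

-36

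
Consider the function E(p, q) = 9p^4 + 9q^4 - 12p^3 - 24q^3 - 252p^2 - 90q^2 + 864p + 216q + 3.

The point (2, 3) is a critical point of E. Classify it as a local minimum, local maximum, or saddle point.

The mixed partial ∂²E/∂p∂q is 0, so the Hessian at any point is diag(E_pp, E_qq) = diag(36(3p^2 - 2p - 14), 36(3q^2 - 4q - 5)).
At (2, 3): H = diag(-216, 360).
The eigenvalues have opposite signs, so H is indefinite: a saddle point.

saddle point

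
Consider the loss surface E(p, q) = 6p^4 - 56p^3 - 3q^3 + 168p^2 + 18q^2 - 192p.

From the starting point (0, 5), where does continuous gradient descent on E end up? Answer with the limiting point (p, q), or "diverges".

diverges

E is separable, so gradient descent decouples: p follows -∂E/∂p, q follows -∂E/∂q.
∂E/∂p = 24(p - 4)(p - 2)(p - 1); at p=0 this is -192, so p increases.
∂E/∂q = -9q(q - 4); at q=5 this is -45, so q increases.
The q-coordinate has no critical point in that direction and runs off to infinity.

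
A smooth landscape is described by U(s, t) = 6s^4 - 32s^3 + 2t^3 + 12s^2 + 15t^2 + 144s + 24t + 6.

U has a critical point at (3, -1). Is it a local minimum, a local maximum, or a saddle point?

The mixed partial ∂²U/∂s∂t is 0, so the Hessian at any point is diag(U_ss, U_tt) = diag(24(3s^2 - 8s + 1), 6(2t + 5)).
At (3, -1): H = diag(96, 18).
Both eigenvalues are positive, so H is positive definite: a local minimum.

local minimum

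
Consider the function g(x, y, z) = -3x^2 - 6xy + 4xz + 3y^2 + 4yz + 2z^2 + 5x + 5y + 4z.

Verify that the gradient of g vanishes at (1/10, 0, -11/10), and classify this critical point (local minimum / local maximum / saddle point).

∇g = (-6x - 6y + 4z + 5, -6x + 6y + 4z + 5, 4x + 4y + 4z + 4); substituting (1/10, 0, -11/10) gives ∇g = (0, 0, 0), so (1/10, 0, -11/10) is indeed a critical point.
The Hessian is constant: H = [[-6, -6, 4], [-6, 6, 4], [4, 4, 4]].
Leading principal minors: Δ₁ = -6, Δ₂ = -72, Δ₃ = -480.
The minors fit neither the all-positive nor the alternating-sign pattern, so H is indefinite: a saddle point.

saddle point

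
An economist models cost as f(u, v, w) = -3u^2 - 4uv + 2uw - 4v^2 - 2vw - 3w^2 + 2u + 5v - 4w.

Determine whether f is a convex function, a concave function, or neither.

f is quadratic, so its Hessian is the constant matrix H = [[-6, -4, 2], [-4, -8, -2], [2, -2, -6]].
Leading principal minors: -6, 32, -104.
Signs alternate −, +, − ⇒ H ≺ 0 ⇒ concave.

concave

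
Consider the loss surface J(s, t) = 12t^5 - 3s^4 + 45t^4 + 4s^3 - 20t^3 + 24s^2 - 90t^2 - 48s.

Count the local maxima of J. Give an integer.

4

J separates as a function of s plus a function of t, so ∇J=0 decouples.
∂J/∂s = -12(s - 2)(s - 1)(s + 2) = 0 at s ∈ {-2, 1, 2}; ∂J/∂t = 60t(t - 1)(t + 1)(t + 3) = 0 at t ∈ {-3, -1, 0, 1}.
The Hessian is diagonal: diag(J_ss, J_tt). Second derivatives: J_ss(-2)=-144, J_ss(1)=36, J_ss(2)=-48; J_tt(-3)=-1440, J_tt(-1)=240, J_tt(0)=-180, J_tt(1)=480.
Local maxima occur where both diagonal entries negative: (-2, -3), (-2, 0), (2, -3), (2, 0). Count: 4.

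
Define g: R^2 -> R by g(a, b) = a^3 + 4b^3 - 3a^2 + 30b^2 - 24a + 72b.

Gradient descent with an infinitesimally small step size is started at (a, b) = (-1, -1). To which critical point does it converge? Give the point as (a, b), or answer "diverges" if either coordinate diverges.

g is separable, so gradient descent decouples: a follows -∂g/∂a, b follows -∂g/∂b.
∂g/∂a = 3(a - 4)(a + 2); at a=-1 this is -15, so a increases.
∂g/∂b = 12(b + 2)(b + 3); at b=-1 this is 24, so b decreases.
a converges to its nearest critical value 4 (a local min of the a-part); b converges to -2. The iterate converges to (4, -2).

(4, -2)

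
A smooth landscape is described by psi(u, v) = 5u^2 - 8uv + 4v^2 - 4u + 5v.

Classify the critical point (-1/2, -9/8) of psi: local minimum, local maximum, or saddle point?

The Hessian of psi is constant: H = [[10, -8], [-8, 8]].
det(H) = 10·8 − (-8)² = 16.
det(H) > 0 and tr(H) = 18 > 0, so H is positive definite and the point is a local minimum.

local minimum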